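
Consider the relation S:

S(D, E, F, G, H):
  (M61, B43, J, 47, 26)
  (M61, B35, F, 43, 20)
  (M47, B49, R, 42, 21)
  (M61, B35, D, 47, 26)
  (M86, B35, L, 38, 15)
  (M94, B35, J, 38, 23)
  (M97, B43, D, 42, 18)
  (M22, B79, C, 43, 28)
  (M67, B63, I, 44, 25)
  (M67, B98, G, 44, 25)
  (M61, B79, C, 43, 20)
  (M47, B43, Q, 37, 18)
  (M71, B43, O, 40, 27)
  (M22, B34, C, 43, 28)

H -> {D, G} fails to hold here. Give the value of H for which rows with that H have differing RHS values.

18

H=26: 2 rows → {D,G} = (M61, 47), (M61, 47) ✓
H=20: 2 rows → {D,G} = (M61, 43), (M61, 43) ✓
H=21: 1 row → {D,G} = (M47, 42) ✓
H=15: 1 row → {D,G} = (M86, 38) ✓
H=23: 1 row → {D,G} = (M94, 38) ✓
H=18: 2 rows → {D,G} takes values {(M97, 42), (M47, 37)} — violation
H=28: 2 rows → {D,G} = (M22, 43), (M22, 43) ✓
H=25: 2 rows → {D,G} = (M67, 44), (M67, 44) ✓
H=27: 1 row → {D,G} = (M71, 40) ✓
The only H value with inconsistent RHS is H=18.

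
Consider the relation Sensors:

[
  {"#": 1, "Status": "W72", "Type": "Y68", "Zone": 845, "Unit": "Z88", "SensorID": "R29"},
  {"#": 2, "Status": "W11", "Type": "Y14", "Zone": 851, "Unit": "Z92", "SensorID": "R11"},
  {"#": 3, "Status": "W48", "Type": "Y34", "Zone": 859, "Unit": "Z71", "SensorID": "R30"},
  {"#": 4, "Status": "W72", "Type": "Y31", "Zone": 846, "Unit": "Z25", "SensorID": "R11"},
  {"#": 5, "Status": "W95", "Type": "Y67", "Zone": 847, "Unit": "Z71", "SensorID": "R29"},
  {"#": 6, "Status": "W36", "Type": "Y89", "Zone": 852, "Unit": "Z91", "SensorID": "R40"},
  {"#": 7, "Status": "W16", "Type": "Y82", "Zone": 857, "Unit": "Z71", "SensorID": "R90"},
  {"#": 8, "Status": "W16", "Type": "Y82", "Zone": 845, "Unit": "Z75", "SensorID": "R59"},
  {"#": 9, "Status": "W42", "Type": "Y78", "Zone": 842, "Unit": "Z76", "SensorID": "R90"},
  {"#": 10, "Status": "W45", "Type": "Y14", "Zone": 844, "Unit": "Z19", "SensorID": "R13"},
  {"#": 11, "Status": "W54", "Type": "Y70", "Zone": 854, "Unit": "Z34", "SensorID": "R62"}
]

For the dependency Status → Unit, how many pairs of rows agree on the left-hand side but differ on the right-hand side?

2

Status=W72: violating pairs (1,4) — 1 pair.
Status=W16: violating pairs (7,8) — 1 pair.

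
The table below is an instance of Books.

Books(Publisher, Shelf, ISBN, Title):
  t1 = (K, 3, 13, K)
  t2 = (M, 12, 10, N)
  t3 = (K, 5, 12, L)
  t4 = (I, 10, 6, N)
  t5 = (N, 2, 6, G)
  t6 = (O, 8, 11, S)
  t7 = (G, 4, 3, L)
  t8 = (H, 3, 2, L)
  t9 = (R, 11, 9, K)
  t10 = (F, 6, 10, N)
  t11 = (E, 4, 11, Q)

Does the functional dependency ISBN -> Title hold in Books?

No

ISBN=13: row 1 → Title = K ✓
ISBN=10: rows 2, 10 → Title = N, N ✓
ISBN=12: row 3 → Title = L ✓
ISBN=6: rows 4, 5 → Title takes values {N, G} — violation
ISBN=11: rows 6, 11 → Title takes values {S, Q} — violation
ISBN=3: row 7 → Title = L ✓
ISBN=2: row 8 → Title = L ✓
ISBN=9: row 9 → Title = K ✓
Two rows agree on ISBN but differ on Title, so ISBN -> Title does not hold.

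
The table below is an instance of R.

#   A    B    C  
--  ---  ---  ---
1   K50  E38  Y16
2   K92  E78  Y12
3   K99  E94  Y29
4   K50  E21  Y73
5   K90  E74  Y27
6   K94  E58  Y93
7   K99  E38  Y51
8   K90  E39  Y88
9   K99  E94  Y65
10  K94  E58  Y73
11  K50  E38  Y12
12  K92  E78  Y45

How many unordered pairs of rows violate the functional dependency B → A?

B=E38: violating pairs (1,7), (7,11) — 2 pairs.
B=E78: all 2 rows agree on A — 0 pairs.
B=E94: all 2 rows agree on A — 0 pairs.
B=E58: all 2 rows agree on A — 0 pairs.

2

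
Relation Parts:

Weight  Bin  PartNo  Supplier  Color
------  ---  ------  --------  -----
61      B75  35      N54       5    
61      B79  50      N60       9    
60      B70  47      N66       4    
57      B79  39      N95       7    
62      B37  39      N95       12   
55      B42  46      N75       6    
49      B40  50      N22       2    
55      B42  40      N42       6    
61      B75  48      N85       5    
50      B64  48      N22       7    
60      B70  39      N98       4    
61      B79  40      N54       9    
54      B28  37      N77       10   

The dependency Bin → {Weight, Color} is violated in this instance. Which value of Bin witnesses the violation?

B79

Bin=B75: 2 rows → {Weight,Color} = (61, 5), (61, 5) ✓
Bin=B79: 3 rows → {Weight,Color} takes values {(61, 9), (57, 7)} — violation
Bin=B70: 2 rows → {Weight,Color} = (60, 4), (60, 4) ✓
Bin=B37: 1 row → {Weight,Color} = (62, 12) ✓
Bin=B42: 2 rows → {Weight,Color} = (55, 6), (55, 6) ✓
Bin=B40: 1 row → {Weight,Color} = (49, 2) ✓
Bin=B64: 1 row → {Weight,Color} = (50, 7) ✓
Bin=B28: 1 row → {Weight,Color} = (54, 10) ✓
The only Bin value with inconsistent RHS is Bin=B79.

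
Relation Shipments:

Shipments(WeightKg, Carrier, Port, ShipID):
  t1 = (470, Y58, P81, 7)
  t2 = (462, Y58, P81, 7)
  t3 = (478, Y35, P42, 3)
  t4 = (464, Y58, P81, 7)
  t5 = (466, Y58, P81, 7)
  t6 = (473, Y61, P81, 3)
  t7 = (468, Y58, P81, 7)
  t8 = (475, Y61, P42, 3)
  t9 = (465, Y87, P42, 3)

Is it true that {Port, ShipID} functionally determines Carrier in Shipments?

No

(Port=P81, ShipID=7): rows 1, 2, 4, 5, 7 → Carrier = Y58, Y58, Y58, Y58, Y58 ✓
(Port=P42, ShipID=3): rows 3, 8, 9 → Carrier takes values {Y35, Y61, Y87} — violation
(Port=P81, ShipID=3): row 6 → Carrier = Y61 ✓
Two rows agree on {Port, ShipID} but differ on Carrier, so {Port, ShipID} -> Carrier does not hold.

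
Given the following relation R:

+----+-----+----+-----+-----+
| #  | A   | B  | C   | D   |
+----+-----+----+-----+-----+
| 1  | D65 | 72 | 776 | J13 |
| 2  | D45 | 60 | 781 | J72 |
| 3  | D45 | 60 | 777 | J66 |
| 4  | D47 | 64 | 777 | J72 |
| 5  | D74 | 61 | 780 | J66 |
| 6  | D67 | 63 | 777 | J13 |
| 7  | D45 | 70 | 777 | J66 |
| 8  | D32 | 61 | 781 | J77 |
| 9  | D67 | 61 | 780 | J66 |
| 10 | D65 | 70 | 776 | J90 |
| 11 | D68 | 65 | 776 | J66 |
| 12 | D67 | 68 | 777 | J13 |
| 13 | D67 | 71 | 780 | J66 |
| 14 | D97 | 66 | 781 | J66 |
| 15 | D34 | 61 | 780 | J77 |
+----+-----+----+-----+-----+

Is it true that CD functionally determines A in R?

No

(C=776, D=J13): row 1 → A = D65 ✓
(C=781, D=J72): row 2 → A = D45 ✓
(C=777, D=J66): rows 3, 7 → A = D45, D45 ✓
(C=777, D=J72): row 4 → A = D47 ✓
(C=780, D=J66): rows 5, 9, 13 → A takes values {D74, D67} — violation
(C=777, D=J13): rows 6, 12 → A = D67, D67 ✓
(C=781, D=J77): row 8 → A = D32 ✓
(C=776, D=J90): row 10 → A = D65 ✓
(C=776, D=J66): row 11 → A = D68 ✓
(C=781, D=J66): row 14 → A = D97 ✓
(C=780, D=J77): row 15 → A = D34 ✓
Two rows agree on CD but differ on A, so CD → A does not hold.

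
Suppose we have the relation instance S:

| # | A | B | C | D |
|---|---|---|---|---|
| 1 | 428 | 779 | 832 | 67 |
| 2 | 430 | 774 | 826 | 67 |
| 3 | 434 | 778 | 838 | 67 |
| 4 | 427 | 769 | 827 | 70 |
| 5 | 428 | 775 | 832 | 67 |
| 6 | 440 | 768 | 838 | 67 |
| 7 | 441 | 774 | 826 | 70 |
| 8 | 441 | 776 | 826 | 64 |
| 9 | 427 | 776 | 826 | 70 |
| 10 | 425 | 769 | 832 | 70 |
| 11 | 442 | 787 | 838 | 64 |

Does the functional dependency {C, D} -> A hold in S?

No

(C=832, D=67): rows 1, 5 → A = 428, 428 ✓
(C=826, D=67): row 2 → A = 430 ✓
(C=838, D=67): rows 3, 6 → A takes values {434, 440} — violation
(C=827, D=70): row 4 → A = 427 ✓
(C=826, D=70): rows 7, 9 → A takes values {441, 427} — violation
(C=826, D=64): row 8 → A = 441 ✓
(C=832, D=70): row 10 → A = 425 ✓
(C=838, D=64): row 11 → A = 442 ✓
Two rows agree on {C, D} but differ on A, so {C, D} -> A does not hold.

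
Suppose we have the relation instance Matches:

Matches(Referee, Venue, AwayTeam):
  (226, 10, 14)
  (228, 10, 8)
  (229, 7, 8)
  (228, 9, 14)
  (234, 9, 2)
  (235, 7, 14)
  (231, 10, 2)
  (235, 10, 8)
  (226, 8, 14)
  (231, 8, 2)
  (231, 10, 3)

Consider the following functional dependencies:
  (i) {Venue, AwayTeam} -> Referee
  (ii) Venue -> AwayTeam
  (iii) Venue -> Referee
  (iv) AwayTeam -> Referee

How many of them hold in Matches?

0

(i) {Venue, AwayTeam} -> Referee: (Venue=10, AwayTeam=8): 2 rows → Referee takes values {228, 235} — violation — fails.
(ii) Venue -> AwayTeam: Venue=10: 5 rows → AwayTeam takes values {14, 8, 2, 3} — violation; Venue=7: 2 rows → AwayTeam takes values {8, 14} — violation; Venue=9: 2 rows → AwayTeam takes values {14, 2} — violation; Venue=8: 2 rows → AwayTeam takes values {14, 2} — violation — fails.
(iii) Venue -> Referee: Venue=10: 5 rows → Referee takes values {226, 228, 231, 235} — violation; Venue=7: 2 rows → Referee takes values {229, 235} — violation; Venue=9: 2 rows → Referee takes values {228, 234} — violation; Venue=8: 2 rows → Referee takes values {226, 231} — violation — fails.
(iv) AwayTeam -> Referee: AwayTeam=14: 4 rows → Referee takes values {226, 228, 235} — violation; AwayTeam=8: 3 rows → Referee takes values {228, 229, 235} — violation; AwayTeam=2: 3 rows → Referee takes values {234, 231} — violation — fails.
None of the 4 dependencies hold.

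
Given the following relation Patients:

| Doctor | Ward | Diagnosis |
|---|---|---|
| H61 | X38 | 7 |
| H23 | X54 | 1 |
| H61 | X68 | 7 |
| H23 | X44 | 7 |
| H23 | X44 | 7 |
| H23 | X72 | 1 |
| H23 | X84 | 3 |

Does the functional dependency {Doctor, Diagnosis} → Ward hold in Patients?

(Doctor=H61, Diagnosis=7): 2 rows → Ward takes values {X38, X68} — violation
(Doctor=H23, Diagnosis=1): 2 rows → Ward takes values {X54, X72} — violation
(Doctor=H23, Diagnosis=7): 2 rows → Ward = X44, X44 ✓
(Doctor=H23, Diagnosis=3): 1 row → Ward = X84 ✓
Two rows agree on {Doctor, Diagnosis} but differ on Ward, so {Doctor, Diagnosis} → Ward does not hold.

No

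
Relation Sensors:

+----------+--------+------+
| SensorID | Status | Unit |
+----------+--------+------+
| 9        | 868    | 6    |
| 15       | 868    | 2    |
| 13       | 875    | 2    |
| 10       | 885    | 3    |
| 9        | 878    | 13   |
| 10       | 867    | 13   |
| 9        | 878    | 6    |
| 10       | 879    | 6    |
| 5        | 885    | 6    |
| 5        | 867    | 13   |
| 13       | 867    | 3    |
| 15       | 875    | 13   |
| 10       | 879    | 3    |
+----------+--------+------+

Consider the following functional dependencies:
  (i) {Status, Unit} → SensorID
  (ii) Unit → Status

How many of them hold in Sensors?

0

(i) {Status, Unit} → SensorID: (Status=867, Unit=13): 2 rows → SensorID takes values {10, 5} — violation — fails.
(ii) Unit → Status: Unit=6: 4 rows → Status takes values {868, 878, 879, 885} — violation; Unit=2: 2 rows → Status takes values {868, 875} — violation; Unit=3: 3 rows → Status takes values {885, 867, 879} — violation; Unit=13: 4 rows → Status takes values {878, 867, 875} — violation — fails.
None of the 2 dependencies hold.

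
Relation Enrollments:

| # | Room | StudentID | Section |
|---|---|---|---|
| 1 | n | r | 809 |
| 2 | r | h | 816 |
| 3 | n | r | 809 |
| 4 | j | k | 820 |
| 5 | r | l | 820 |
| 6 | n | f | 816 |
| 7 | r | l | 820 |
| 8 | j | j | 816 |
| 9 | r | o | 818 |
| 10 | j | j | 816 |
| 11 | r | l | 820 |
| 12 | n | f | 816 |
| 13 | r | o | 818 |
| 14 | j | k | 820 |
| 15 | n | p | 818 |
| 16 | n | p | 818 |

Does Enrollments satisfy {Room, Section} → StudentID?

(Room=n, Section=809): rows 1, 3 → StudentID = r, r ✓
(Room=r, Section=816): row 2 → StudentID = h ✓
(Room=j, Section=820): rows 4, 14 → StudentID = k, k ✓
(Room=r, Section=820): rows 5, 7, 11 → StudentID = l, l, l ✓
(Room=n, Section=816): rows 6, 12 → StudentID = f, f ✓
(Room=j, Section=816): rows 8, 10 → StudentID = j, j ✓
(Room=r, Section=818): rows 9, 13 → StudentID = o, o ✓
(Room=n, Section=818): rows 15, 16 → StudentID = p, p ✓
Every {Room, Section} value is associated with a single StudentID value, so {Room, Section} → StudentID holds.

Yes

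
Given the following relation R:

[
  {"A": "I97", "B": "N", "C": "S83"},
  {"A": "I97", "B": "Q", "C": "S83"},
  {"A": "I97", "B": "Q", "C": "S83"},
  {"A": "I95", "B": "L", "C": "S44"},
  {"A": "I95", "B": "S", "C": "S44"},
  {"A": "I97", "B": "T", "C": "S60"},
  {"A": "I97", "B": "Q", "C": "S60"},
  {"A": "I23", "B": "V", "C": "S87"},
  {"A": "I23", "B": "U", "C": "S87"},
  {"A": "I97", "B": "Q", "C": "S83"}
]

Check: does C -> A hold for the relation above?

Yes

C=S83: 4 rows → A = I97, I97, I97, I97 ✓
C=S44: 2 rows → A = I95, I95 ✓
C=S60: 2 rows → A = I97, I97 ✓
C=S87: 2 rows → A = I23, I23 ✓
Every C value is associated with a single A value, so C -> A holds.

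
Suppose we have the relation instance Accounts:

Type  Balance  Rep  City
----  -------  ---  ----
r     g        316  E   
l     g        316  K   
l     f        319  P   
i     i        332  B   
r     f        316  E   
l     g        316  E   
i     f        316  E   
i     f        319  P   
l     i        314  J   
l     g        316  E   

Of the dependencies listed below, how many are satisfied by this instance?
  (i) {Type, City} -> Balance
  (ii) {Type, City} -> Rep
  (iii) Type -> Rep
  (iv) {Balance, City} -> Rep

(i) {Type, City} -> Balance: (Type=r, City=E): 2 rows → Balance takes values {g, f} — violation — fails.
(ii) {Type, City} -> Rep: every LHS value maps to a single RHS value — holds.
(iii) Type -> Rep: Type=l: 5 rows → Rep takes values {316, 319, 314} — violation; Type=i: 3 rows → Rep takes values {332, 316, 319} — violation — fails.
(iv) {Balance, City} -> Rep: every LHS value maps to a single RHS value — holds.
2 of the 4 dependencies hold.

2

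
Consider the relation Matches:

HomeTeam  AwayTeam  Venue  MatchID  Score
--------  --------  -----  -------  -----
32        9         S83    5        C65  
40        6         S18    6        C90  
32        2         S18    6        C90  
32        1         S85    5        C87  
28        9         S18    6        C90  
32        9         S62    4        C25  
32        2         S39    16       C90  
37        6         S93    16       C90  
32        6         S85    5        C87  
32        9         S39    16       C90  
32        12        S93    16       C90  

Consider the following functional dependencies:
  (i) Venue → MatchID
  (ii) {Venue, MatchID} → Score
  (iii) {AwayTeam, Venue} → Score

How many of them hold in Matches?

3

(i) Venue → MatchID: every LHS value maps to a single RHS value — holds.
(ii) {Venue, MatchID} → Score: every LHS value maps to a single RHS value — holds.
(iii) {AwayTeam, Venue} → Score: every LHS value maps to a single RHS value — holds.
3 of the 3 dependencies hold.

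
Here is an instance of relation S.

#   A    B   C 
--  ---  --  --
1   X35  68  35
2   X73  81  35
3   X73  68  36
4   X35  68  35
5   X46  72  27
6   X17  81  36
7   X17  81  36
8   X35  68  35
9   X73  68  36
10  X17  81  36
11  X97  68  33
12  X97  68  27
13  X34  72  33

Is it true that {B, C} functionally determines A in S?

Yes

(B=68, C=35): rows 1, 4, 8 → A = X35, X35, X35 ✓
(B=81, C=35): row 2 → A = X73 ✓
(B=68, C=36): rows 3, 9 → A = X73, X73 ✓
(B=72, C=27): row 5 → A = X46 ✓
(B=81, C=36): rows 6, 7, 10 → A = X17, X17, X17 ✓
(B=68, C=33): row 11 → A = X97 ✓
(B=68, C=27): row 12 → A = X97 ✓
(B=72, C=33): row 13 → A = X34 ✓
Every {B, C} value is associated with a single A value, so {B, C} → A holds.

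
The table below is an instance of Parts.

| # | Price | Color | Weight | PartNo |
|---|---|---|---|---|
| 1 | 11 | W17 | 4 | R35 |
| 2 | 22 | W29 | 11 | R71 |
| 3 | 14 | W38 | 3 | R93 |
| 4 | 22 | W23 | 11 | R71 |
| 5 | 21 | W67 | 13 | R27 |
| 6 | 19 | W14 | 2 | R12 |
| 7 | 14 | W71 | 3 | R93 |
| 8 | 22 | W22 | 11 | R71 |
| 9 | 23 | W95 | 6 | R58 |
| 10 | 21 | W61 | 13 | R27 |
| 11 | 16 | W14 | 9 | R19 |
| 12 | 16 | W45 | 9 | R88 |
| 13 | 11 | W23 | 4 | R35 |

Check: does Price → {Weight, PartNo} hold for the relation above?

No

Price=11: rows 1, 13 → {Weight,PartNo} = (4, R35), (4, R35) ✓
Price=22: rows 2, 4, 8 → {Weight,PartNo} = (11, R71), (11, R71), (11, R71) ✓
Price=14: rows 3, 7 → {Weight,PartNo} = (3, R93), (3, R93) ✓
Price=21: rows 5, 10 → {Weight,PartNo} = (13, R27), (13, R27) ✓
Price=19: row 6 → {Weight,PartNo} = (2, R12) ✓
Price=23: row 9 → {Weight,PartNo} = (6, R58) ✓
Price=16: rows 11, 12 → {Weight,PartNo} takes values {(9, R19), (9, R88)} — violation
Two rows agree on Price but differ on {Weight, PartNo}, so Price → {Weight, PartNo} does not hold.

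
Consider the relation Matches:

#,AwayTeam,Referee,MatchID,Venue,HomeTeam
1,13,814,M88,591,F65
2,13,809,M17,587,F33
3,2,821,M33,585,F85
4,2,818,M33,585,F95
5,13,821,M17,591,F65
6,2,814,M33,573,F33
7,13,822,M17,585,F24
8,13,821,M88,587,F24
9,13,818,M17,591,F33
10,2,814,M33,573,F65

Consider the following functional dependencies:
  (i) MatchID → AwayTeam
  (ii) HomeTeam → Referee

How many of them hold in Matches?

(i) MatchID → AwayTeam: every LHS value maps to a single RHS value — holds.
(ii) HomeTeam → Referee: HomeTeam=F65: rows 1, 5, 10 → Referee takes values {814, 821} — violation; HomeTeam=F33: rows 2, 6, 9 → Referee takes values {809, 814, 818} — violation; HomeTeam=F24: rows 7, 8 → Referee takes values {822, 821} — violation — fails.
1 of the 2 dependencies holds.

1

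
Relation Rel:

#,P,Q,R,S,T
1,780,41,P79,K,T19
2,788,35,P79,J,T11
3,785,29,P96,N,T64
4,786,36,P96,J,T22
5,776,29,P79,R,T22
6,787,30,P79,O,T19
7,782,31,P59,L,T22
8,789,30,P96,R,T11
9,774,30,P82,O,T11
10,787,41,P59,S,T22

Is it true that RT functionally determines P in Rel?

(R=P79, T=T19): rows 1, 6 → P takes values {780, 787} — violation
(R=P79, T=T11): row 2 → P = 788 ✓
(R=P96, T=T64): row 3 → P = 785 ✓
(R=P96, T=T22): row 4 → P = 786 ✓
(R=P79, T=T22): row 5 → P = 776 ✓
(R=P59, T=T22): rows 7, 10 → P takes values {782, 787} — violation
(R=P96, T=T11): row 8 → P = 789 ✓
(R=P82, T=T11): row 9 → P = 774 ✓
Two rows agree on RT but differ on P, so RT -> P does not hold.

No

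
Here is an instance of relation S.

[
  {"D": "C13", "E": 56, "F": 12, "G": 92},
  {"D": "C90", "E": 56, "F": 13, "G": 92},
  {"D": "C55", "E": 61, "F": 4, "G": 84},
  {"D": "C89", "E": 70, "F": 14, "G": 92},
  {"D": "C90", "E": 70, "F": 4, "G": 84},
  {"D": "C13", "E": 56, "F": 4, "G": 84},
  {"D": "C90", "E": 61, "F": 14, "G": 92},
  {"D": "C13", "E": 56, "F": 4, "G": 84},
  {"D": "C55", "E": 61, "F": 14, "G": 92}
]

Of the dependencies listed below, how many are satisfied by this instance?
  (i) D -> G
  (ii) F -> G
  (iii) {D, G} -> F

1

(i) D -> G: D=C13: 3 rows → G takes values {92, 84} — violation; D=C90: 3 rows → G takes values {92, 84} — violation; D=C55: 2 rows → G takes values {84, 92} — violation — fails.
(ii) F -> G: every LHS value maps to a single RHS value — holds.
(iii) {D, G} -> F: (D=C90, G=92): 2 rows → F takes values {13, 14} — violation — fails.
1 of the 3 dependencies holds.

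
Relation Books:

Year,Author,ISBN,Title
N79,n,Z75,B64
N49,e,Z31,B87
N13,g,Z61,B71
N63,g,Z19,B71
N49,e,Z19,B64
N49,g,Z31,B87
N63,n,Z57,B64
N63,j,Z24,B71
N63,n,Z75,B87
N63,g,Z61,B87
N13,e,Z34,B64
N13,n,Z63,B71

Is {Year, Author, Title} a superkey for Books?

All 12 rows have distinct {Year, Author, Title} values, so {Year, Author, Title} → (all attributes) holds and {Year, Author, Title} is a superkey.

Yes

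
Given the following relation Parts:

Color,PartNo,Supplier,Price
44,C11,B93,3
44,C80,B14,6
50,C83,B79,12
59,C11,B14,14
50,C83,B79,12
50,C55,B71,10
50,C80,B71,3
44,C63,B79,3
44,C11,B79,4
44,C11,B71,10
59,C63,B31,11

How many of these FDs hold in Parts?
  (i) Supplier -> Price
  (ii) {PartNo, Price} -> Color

(i) Supplier -> Price: Supplier=B14: 2 rows → Price takes values {6, 14} — violation; Supplier=B79: 4 rows → Price takes values {12, 3, 4} — violation; Supplier=B71: 3 rows → Price takes values {10, 3} — violation — fails.
(ii) {PartNo, Price} -> Color: every LHS value maps to a single RHS value — holds.
1 of the 2 dependencies holds.

1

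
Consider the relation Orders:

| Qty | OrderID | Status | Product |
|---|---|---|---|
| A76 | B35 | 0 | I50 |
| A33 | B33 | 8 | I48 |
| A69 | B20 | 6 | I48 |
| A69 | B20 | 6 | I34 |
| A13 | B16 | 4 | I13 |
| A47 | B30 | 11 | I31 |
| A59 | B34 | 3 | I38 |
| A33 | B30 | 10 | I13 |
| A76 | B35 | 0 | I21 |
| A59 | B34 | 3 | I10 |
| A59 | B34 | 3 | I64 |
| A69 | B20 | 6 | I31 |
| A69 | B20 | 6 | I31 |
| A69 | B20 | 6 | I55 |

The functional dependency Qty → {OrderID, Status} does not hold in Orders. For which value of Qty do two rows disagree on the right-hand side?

A33

Qty=A76: 2 rows → {OrderID,Status} = (B35, 0), (B35, 0) ✓
Qty=A33: 2 rows → {OrderID,Status} takes values {(B33, 8), (B30, 10)} — violation
Qty=A69: 5 rows → {OrderID,Status} = (B20, 6), (B20, 6), (B20, 6), (B20, 6), (B20, 6) ✓
Qty=A13: 1 row → {OrderID,Status} = (B16, 4) ✓
Qty=A47: 1 row → {OrderID,Status} = (B30, 11) ✓
Qty=A59: 3 rows → {OrderID,Status} = (B34, 3), (B34, 3), (B34, 3) ✓
The only Qty value with inconsistent RHS is Qty=A33.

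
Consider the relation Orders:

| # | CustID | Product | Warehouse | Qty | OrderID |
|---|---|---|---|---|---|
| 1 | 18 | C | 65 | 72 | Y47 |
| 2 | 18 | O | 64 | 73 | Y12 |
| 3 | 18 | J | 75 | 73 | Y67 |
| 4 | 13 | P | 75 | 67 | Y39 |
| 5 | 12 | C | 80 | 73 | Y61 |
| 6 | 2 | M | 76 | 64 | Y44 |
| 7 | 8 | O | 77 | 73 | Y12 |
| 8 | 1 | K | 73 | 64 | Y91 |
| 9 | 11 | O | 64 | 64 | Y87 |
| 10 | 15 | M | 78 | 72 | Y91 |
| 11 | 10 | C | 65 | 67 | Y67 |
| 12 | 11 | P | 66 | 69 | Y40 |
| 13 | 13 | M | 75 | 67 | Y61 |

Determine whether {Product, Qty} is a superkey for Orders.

Rows 2 and 7 have the same {Product, Qty} value (Product=O, Qty=73) but are distinct tuples, so {Product, Qty} does not determine every attribute — not a superkey.

No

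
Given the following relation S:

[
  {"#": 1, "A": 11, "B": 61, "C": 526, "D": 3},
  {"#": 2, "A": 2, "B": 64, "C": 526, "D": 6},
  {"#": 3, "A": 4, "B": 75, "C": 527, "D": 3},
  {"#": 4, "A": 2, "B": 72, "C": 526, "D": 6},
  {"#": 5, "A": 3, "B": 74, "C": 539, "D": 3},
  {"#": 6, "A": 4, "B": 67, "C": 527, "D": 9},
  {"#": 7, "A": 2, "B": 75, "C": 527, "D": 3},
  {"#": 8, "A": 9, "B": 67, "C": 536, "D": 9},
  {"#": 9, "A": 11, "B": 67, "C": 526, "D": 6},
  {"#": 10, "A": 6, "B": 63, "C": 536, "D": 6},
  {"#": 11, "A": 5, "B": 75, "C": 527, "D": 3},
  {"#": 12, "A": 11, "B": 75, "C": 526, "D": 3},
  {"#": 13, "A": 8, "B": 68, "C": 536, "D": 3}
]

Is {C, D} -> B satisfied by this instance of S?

No

(C=526, D=3): rows 1, 12 → B takes values {61, 75} — violation
(C=526, D=6): rows 2, 4, 9 → B takes values {64, 72, 67} — violation
(C=527, D=3): rows 3, 7, 11 → B = 75, 75, 75 ✓
(C=539, D=3): row 5 → B = 74 ✓
(C=527, D=9): row 6 → B = 67 ✓
(C=536, D=9): row 8 → B = 67 ✓
(C=536, D=6): row 10 → B = 63 ✓
(C=536, D=3): row 13 → B = 68 ✓
Two rows agree on {C, D} but differ on B, so {C, D} -> B does not hold.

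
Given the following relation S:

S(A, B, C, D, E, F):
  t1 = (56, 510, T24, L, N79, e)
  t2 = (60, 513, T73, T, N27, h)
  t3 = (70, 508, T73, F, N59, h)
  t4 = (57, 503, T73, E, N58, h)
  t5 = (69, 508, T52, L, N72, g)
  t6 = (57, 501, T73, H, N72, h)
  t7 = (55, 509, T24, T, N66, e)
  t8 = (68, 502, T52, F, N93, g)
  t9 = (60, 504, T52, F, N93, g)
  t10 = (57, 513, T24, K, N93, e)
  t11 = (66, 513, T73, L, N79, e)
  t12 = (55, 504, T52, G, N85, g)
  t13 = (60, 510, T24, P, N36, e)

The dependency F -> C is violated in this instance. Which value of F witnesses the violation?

e

F=e: rows 1, 7, 10, 11, 13 → C takes values {T24, T73} — violation
F=h: rows 2, 3, 4, 6 → C = T73, T73, T73, T73 ✓
F=g: rows 5, 8, 9, 12 → C = T52, T52, T52, T52 ✓
The only F value with inconsistent C is F=e.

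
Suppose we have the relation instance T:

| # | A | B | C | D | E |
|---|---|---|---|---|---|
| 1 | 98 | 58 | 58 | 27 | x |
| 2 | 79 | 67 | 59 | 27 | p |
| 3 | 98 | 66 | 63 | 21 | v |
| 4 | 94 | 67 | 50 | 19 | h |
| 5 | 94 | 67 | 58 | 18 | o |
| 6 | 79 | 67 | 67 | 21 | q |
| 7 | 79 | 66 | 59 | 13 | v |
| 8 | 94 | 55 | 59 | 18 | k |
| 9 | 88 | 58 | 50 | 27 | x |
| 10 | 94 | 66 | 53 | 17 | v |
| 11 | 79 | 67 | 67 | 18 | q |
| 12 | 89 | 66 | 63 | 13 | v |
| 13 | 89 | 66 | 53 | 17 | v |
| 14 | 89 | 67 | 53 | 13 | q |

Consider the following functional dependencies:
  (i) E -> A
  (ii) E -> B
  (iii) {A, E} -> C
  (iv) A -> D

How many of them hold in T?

(i) E -> A: E=x: rows 1, 9 → A takes values {98, 88} — violation; E=v: rows 3, 7, 10, 12, 13 → A takes values {98, 79, 94, 89} — violation; E=q: rows 6, 11, 14 → A takes values {79, 89} — violation — fails.
(ii) E -> B: every LHS value maps to a single RHS value — holds.
(iii) {A, E} -> C: (A=89, E=v): rows 12, 13 → C takes values {63, 53} — violation — fails.
(iv) A -> D: A=98: rows 1, 3 → D takes values {27, 21} — violation; A=79: rows 2, 6, 7, 11 → D takes values {27, 21, 13, 18} — violation; A=94: rows 4, 5, 8, 10 → D takes values {19, 18, 17} — violation; A=89: rows 12, 13, 14 → D takes values {13, 17} — violation — fails.
1 of the 4 dependencies holds.

1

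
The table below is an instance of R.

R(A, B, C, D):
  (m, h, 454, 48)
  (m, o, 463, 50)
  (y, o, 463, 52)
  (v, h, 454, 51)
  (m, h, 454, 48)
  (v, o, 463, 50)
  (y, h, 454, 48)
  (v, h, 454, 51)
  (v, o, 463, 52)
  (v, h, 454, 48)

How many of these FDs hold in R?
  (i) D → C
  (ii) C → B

(i) D → C: every LHS value maps to a single RHS value — holds.
(ii) C → B: every LHS value maps to a single RHS value — holds.
2 of the 2 dependencies hold.

2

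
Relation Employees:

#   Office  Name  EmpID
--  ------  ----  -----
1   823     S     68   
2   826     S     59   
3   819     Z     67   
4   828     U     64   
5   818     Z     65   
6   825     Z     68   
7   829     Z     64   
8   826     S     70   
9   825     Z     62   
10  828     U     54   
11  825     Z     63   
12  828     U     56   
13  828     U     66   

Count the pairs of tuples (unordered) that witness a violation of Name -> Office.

Name=S: violating pairs (1,2), (1,8) — 2 pairs.
Name=Z: violating pairs (3,5), (3,6), (3,7), (3,9), (3,11), (5,6), (5,7), (5,9), (5,11), (6,7), (7,9), (7,11) — 12 pairs.
Name=U: all 4 rows agree on Office — 0 pairs.

14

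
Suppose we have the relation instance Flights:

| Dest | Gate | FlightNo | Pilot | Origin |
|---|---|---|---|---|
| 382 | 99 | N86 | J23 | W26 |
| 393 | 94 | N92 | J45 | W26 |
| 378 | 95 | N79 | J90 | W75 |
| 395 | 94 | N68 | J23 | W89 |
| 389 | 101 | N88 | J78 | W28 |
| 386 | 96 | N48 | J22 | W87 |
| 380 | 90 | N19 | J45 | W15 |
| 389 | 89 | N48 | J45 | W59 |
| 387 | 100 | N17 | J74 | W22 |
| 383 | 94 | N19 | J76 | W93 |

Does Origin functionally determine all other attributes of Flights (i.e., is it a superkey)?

Two distinct rows share Origin=W26, so Origin does not determine every attribute — not a superkey.

No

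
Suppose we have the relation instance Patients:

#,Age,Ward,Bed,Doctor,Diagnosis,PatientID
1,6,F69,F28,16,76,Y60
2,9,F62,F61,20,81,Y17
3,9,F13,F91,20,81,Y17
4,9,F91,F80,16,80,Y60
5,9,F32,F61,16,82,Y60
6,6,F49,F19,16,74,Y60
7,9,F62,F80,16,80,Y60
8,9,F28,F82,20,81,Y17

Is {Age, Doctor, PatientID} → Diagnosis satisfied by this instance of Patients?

No

(Age=6, Doctor=16, PatientID=Y60): rows 1, 6 → Diagnosis takes values {76, 74} — violation
(Age=9, Doctor=20, PatientID=Y17): rows 2, 3, 8 → Diagnosis = 81, 81, 81 ✓
(Age=9, Doctor=16, PatientID=Y60): rows 4, 5, 7 → Diagnosis takes values {80, 82} — violation
Two rows agree on {Age, Doctor, PatientID} but differ on Diagnosis, so {Age, Doctor, PatientID} → Diagnosis does not hold.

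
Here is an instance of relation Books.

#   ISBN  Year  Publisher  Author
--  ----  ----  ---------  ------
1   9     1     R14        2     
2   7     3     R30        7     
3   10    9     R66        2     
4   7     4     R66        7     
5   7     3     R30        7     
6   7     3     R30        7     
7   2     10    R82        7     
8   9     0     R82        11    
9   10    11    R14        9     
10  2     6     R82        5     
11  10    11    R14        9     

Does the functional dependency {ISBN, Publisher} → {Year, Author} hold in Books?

(ISBN=9, Publisher=R14): row 1 → {Year,Author} = (1, 2) ✓
(ISBN=7, Publisher=R30): rows 2, 5, 6 → {Year,Author} = (3, 7), (3, 7), (3, 7) ✓
(ISBN=10, Publisher=R66): row 3 → {Year,Author} = (9, 2) ✓
(ISBN=7, Publisher=R66): row 4 → {Year,Author} = (4, 7) ✓
(ISBN=2, Publisher=R82): rows 7, 10 → {Year,Author} takes values {(10, 7), (6, 5)} — violation
(ISBN=9, Publisher=R82): row 8 → {Year,Author} = (0, 11) ✓
(ISBN=10, Publisher=R14): rows 9, 11 → {Year,Author} = (11, 9), (11, 9) ✓
Two rows agree on {ISBN, Publisher} but differ on {Year, Author}, so {ISBN, Publisher} → {Year, Author} does not hold.

No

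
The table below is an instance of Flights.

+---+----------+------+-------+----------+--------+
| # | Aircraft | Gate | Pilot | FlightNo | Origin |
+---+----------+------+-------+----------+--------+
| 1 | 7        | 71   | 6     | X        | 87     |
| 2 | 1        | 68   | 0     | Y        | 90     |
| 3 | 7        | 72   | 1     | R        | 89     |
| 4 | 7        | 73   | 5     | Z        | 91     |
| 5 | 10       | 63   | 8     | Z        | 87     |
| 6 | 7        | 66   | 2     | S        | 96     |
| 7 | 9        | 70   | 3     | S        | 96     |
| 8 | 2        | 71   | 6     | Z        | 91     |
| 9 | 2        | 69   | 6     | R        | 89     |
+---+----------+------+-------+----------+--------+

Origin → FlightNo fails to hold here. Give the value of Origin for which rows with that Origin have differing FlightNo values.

87

Origin=87: rows 1, 5 → FlightNo takes values {X, Z} — violation
Origin=90: row 2 → FlightNo = Y ✓
Origin=89: rows 3, 9 → FlightNo = R, R ✓
Origin=91: rows 4, 8 → FlightNo = Z, Z ✓
Origin=96: rows 6, 7 → FlightNo = S, S ✓
The only Origin value with inconsistent FlightNo is Origin=87.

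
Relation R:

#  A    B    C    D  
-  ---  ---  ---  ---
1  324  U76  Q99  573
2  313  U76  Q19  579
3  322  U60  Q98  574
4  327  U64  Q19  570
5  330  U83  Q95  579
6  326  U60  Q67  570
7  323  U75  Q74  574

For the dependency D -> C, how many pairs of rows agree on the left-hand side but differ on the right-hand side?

D=579: violating pairs (2,5) — 1 pair.
D=574: violating pairs (3,7) — 1 pair.
D=570: violating pairs (4,6) — 1 pair.

3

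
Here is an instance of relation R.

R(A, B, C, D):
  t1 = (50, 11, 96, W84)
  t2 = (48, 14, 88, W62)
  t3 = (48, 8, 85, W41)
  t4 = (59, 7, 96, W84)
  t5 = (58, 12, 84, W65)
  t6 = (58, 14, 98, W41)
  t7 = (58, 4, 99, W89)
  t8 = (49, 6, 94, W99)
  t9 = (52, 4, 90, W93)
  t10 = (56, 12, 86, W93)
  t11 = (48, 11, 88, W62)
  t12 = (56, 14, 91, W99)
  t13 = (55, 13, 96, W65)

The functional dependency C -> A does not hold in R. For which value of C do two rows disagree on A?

96

C=96: rows 1, 4, 13 → A takes values {50, 59, 55} — violation
C=88: rows 2, 11 → A = 48, 48 ✓
C=85: row 3 → A = 48 ✓
C=84: row 5 → A = 58 ✓
C=98: row 6 → A = 58 ✓
C=99: row 7 → A = 58 ✓
C=94: row 8 → A = 49 ✓
C=90: row 9 → A = 52 ✓
C=86: row 10 → A = 56 ✓
C=91: row 12 → A = 56 ✓
The only C value with inconsistent A is C=96.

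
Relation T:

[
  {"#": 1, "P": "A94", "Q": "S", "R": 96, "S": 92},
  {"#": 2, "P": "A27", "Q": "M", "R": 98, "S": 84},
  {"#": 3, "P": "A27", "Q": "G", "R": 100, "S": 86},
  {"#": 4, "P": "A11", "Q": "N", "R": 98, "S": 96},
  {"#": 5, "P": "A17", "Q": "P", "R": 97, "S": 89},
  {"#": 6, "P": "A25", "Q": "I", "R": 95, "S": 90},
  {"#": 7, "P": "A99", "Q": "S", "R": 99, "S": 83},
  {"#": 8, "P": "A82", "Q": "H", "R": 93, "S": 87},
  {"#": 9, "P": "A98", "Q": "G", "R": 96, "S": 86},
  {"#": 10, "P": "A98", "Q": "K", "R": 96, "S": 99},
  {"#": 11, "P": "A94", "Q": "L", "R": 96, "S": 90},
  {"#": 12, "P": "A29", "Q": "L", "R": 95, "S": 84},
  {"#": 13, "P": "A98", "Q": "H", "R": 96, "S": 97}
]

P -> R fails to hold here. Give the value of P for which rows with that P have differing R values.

P=A94: rows 1, 11 → R = 96, 96 ✓
P=A27: rows 2, 3 → R takes values {98, 100} — violation
P=A11: row 4 → R = 98 ✓
P=A17: row 5 → R = 97 ✓
P=A25: row 6 → R = 95 ✓
P=A99: row 7 → R = 99 ✓
P=A82: row 8 → R = 93 ✓
P=A98: rows 9, 10, 13 → R = 96, 96, 96 ✓
P=A29: row 12 → R = 95 ✓
The only P value with inconsistent R is P=A27.

A27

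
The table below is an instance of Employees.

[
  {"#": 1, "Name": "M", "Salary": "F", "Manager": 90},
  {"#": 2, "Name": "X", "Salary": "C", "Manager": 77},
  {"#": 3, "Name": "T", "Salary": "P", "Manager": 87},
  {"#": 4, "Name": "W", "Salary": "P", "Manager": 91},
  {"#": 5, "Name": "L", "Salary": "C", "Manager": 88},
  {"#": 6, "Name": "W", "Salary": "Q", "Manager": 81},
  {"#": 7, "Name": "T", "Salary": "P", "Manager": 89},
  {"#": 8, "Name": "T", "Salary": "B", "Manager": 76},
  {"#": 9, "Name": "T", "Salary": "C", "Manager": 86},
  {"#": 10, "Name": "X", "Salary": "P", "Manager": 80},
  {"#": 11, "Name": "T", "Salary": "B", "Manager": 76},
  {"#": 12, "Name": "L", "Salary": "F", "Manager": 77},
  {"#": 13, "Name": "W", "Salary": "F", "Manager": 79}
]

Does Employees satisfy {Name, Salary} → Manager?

No

(Name=M, Salary=F): row 1 → Manager = 90 ✓
(Name=X, Salary=C): row 2 → Manager = 77 ✓
(Name=T, Salary=P): rows 3, 7 → Manager takes values {87, 89} — violation
(Name=W, Salary=P): row 4 → Manager = 91 ✓
(Name=L, Salary=C): row 5 → Manager = 88 ✓
(Name=W, Salary=Q): row 6 → Manager = 81 ✓
(Name=T, Salary=B): rows 8, 11 → Manager = 76, 76 ✓
(Name=T, Salary=C): row 9 → Manager = 86 ✓
(Name=X, Salary=P): row 10 → Manager = 80 ✓
(Name=L, Salary=F): row 12 → Manager = 77 ✓
(Name=W, Salary=F): row 13 → Manager = 79 ✓
Two rows agree on {Name, Salary} but differ on Manager, so {Name, Salary} → Manager does not hold.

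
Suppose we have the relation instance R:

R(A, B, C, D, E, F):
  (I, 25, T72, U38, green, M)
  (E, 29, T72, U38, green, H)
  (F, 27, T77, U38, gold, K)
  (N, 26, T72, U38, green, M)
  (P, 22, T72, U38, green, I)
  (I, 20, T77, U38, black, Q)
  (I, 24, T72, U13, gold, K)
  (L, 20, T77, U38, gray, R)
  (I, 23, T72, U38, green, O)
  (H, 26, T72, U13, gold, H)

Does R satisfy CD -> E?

(C=T72, D=U38): 5 rows → E = green, green, green, green, green ✓
(C=T77, D=U38): 3 rows → E takes values {gold, black, gray} — violation
(C=T72, D=U13): 2 rows → E = gold, gold ✓
Two rows agree on CD but differ on E, so CD -> E does not hold.

No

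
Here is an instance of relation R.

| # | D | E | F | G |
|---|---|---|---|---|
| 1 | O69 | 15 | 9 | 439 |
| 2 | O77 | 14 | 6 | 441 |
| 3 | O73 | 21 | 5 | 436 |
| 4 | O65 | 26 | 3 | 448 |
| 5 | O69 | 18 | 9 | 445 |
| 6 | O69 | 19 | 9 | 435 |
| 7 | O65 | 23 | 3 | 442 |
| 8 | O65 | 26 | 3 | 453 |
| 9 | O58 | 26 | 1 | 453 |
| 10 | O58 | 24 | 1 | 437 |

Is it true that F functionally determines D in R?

F=9: rows 1, 5, 6 → D = O69, O69, O69 ✓
F=6: row 2 → D = O77 ✓
F=5: row 3 → D = O73 ✓
F=3: rows 4, 7, 8 → D = O65, O65, O65 ✓
F=1: rows 9, 10 → D = O58, O58 ✓
Every F value is associated with a single D value, so F -> D holds.

Yes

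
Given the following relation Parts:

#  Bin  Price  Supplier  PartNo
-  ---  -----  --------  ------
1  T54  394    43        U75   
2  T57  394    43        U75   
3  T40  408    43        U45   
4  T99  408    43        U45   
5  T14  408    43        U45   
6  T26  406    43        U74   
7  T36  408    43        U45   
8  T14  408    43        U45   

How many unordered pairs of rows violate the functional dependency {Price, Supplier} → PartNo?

0

(Price=394, Supplier=43): all 2 rows agree on PartNo — 0 pairs.
(Price=408, Supplier=43): all 5 rows agree on PartNo — 0 pairs.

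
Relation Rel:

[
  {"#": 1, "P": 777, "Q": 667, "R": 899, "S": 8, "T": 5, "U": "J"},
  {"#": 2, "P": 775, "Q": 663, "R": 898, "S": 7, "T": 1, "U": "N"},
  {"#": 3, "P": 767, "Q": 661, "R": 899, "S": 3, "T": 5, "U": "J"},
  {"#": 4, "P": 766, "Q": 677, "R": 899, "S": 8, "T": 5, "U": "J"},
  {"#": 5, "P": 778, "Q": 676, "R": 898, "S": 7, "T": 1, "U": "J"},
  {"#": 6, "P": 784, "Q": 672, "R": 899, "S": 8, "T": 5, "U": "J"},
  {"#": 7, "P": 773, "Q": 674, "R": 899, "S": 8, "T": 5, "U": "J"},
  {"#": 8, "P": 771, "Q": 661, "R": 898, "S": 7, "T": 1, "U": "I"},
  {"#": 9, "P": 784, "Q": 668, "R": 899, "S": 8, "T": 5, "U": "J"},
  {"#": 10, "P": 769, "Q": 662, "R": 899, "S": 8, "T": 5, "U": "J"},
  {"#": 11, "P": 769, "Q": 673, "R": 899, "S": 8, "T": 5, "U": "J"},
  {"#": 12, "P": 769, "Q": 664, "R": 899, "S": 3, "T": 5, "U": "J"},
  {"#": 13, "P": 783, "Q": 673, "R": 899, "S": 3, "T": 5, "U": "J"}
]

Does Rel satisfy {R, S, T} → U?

(R=899, S=8, T=5): rows 1, 4, 6, 7, 9, 10, 11 → U = J, J, J, J, J, J, J ✓
(R=898, S=7, T=1): rows 2, 5, 8 → U takes values {N, J, I} — violation
(R=899, S=3, T=5): rows 3, 12, 13 → U = J, J, J ✓
Two rows agree on {R, S, T} but differ on U, so {R, S, T} → U does not hold.

No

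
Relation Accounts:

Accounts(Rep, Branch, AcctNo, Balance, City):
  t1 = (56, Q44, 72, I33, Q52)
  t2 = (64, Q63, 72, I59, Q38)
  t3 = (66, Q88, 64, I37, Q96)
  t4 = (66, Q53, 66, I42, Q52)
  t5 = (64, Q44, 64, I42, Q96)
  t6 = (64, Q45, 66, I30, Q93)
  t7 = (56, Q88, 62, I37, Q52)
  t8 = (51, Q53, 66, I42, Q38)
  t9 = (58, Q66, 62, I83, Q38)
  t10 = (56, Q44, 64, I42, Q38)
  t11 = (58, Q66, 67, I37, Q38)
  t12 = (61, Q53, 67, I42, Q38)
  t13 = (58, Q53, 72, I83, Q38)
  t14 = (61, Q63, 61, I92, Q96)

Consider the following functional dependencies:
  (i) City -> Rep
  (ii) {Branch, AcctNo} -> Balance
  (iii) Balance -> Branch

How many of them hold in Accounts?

1

(i) City -> Rep: City=Q52: rows 1, 4, 7 → Rep takes values {56, 66} — violation; City=Q38: rows 2, 8, 9, 10, 11, 12, 13 → Rep takes values {64, 51, 58, 56, 61} — violation; City=Q96: rows 3, 5, 14 → Rep takes values {66, 64, 61} — violation — fails.
(ii) {Branch, AcctNo} -> Balance: every LHS value maps to a single RHS value — holds.
(iii) Balance -> Branch: Balance=I37: rows 3, 7, 11 → Branch takes values {Q88, Q66} — violation; Balance=I42: rows 4, 5, 8, 10, 12 → Branch takes values {Q53, Q44} — violation; Balance=I83: rows 9, 13 → Branch takes values {Q66, Q53} — violation — fails.
1 of the 3 dependencies holds.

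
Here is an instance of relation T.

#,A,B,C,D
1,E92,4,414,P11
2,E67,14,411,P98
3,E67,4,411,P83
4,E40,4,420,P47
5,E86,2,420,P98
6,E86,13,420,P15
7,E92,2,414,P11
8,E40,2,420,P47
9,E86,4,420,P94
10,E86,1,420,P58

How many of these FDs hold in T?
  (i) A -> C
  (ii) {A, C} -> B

(i) A -> C: every LHS value maps to a single RHS value — holds.
(ii) {A, C} -> B: (A=E92, C=414): rows 1, 7 → B takes values {4, 2} — violation; (A=E67, C=411): rows 2, 3 → B takes values {14, 4} — violation; (A=E40, C=420): rows 4, 8 → B takes values {4, 2} — violation; (A=E86, C=420): rows 5, 6, 9, 10 → B takes values {2, 13, 4, 1} — violation — fails.
1 of the 2 dependencies holds.

1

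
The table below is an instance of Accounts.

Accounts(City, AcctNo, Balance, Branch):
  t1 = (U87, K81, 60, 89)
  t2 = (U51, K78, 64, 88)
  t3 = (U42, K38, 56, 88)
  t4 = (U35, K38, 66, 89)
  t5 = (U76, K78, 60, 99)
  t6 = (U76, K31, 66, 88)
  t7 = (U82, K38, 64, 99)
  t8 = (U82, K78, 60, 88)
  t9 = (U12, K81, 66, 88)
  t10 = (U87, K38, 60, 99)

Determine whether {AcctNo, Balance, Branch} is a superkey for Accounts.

All 10 rows have distinct {AcctNo, Balance, Branch} values, so {AcctNo, Balance, Branch} → (all attributes) holds and {AcctNo, Balance, Branch} is a superkey.

Yes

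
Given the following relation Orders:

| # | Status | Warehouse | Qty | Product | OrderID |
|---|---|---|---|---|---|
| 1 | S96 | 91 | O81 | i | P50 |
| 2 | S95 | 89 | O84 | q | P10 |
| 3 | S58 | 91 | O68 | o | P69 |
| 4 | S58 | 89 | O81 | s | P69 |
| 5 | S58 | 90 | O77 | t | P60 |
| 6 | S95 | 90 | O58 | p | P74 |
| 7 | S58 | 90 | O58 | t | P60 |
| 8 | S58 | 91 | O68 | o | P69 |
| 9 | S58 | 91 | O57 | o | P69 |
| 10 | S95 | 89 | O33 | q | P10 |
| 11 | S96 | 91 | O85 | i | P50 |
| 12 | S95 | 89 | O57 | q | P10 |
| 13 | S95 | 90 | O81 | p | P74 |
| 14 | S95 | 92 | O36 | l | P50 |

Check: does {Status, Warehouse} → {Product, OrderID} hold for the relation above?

Yes

(Status=S96, Warehouse=91): rows 1, 11 → {Product,OrderID} = (i, P50), (i, P50) ✓
(Status=S95, Warehouse=89): rows 2, 10, 12 → {Product,OrderID} = (q, P10), (q, P10), (q, P10) ✓
(Status=S58, Warehouse=91): rows 3, 8, 9 → {Product,OrderID} = (o, P69), (o, P69), (o, P69) ✓
(Status=S58, Warehouse=89): row 4 → {Product,OrderID} = (s, P69) ✓
(Status=S58, Warehouse=90): rows 5, 7 → {Product,OrderID} = (t, P60), (t, P60) ✓
(Status=S95, Warehouse=90): rows 6, 13 → {Product,OrderID} = (p, P74), (p, P74) ✓
(Status=S95, Warehouse=92): row 14 → {Product,OrderID} = (l, P50) ✓
Every {Status, Warehouse} value is associated with a single {Product, OrderID} value, so {Status, Warehouse} → {Product, OrderID} holds.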